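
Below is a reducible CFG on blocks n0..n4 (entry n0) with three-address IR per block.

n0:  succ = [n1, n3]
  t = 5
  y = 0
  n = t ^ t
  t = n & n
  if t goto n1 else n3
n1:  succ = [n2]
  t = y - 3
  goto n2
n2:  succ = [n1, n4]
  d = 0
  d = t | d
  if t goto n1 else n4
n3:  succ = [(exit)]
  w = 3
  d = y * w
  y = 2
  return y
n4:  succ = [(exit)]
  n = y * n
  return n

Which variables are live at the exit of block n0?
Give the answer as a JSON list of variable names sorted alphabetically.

Answer: ["n", "y"]

Analysis:
Block summaries:
  n0 def {n,t,y} use ∅
  n1 def {t} use {y}
  n2 def {d} use {t}
  n3 def {d,w,y} use {y}
  n4 def {n} use {n,y}

Liveness:
  n0: in=∅ out={n,y}
  n1: in={n,y} out={n,t,y}
  n2: in={n,t,y} out={n,y}
  n3: in={y} out=∅
  n4: in={n,y} out=∅

live-out(n0) = ["n", "y"]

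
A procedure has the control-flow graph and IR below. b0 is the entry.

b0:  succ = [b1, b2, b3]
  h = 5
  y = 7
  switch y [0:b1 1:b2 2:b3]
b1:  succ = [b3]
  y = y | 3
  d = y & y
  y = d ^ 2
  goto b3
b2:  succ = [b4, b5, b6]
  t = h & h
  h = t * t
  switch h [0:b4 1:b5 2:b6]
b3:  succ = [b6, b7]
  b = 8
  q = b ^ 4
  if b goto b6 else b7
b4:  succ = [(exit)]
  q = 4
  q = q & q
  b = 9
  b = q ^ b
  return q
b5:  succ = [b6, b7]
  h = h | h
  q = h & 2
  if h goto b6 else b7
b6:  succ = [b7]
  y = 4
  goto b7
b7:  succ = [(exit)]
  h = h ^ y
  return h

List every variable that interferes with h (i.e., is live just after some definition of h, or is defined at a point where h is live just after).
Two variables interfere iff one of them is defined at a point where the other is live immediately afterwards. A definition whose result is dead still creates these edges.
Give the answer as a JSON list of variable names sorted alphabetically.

def/use:
  b0: {h,y} / ∅
  b1: {d,y} / {y}
  b2: {h,t} / {h}
  b3: {b,q} / ∅
  b4: {b,q} / ∅
  b5: {h,q} / {h}
  b6: {y} / ∅
  b7: {h} / {h,y}

Liveness:
  live b0: ∅→{h,y}
  live b1: {h,y}→{h,y}
  live b2: {h,y}→{h,y}
  live b3: {h,y}→{h,y}
  live b4: ∅→∅
  live b5: {h,y}→{h,y}
  live b6: {h}→{h,y}
  live b7: {h,y}→∅

Interference:
  b↔{h,q,y}
  d↔{h}
  h↔{b,d,q,y}
  q↔{b,h,y}
  t↔{y}
  y↔{b,h,q,t}

N(h) = ["b", "d", "q", "y"]

Answer: ["b", "d", "q", "y"]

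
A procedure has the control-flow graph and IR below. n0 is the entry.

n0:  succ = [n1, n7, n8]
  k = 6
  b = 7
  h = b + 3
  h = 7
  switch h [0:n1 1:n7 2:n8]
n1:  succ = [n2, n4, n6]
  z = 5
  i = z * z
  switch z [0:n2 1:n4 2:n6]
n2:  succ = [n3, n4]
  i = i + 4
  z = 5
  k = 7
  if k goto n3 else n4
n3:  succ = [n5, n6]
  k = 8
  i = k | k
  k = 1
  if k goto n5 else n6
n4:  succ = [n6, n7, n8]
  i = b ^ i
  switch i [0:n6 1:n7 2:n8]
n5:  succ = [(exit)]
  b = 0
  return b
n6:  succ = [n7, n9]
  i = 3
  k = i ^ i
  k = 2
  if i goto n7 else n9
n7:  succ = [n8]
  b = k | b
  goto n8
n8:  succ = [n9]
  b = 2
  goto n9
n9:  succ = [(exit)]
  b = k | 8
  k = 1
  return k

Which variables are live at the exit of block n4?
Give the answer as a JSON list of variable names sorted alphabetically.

Answer: ["b", "k"]

Analysis:
Per-block:
  n0: def={b,h,k} ue=∅
  n1: def={i,z} ue=∅
  n2: def={i,k,z} ue={i}
  n3: def={i,k} ue=∅
  n4: def={i} ue={b,i}
  n5: def={b} ue=∅
  n6: def={i,k} ue=∅
  n7: def={b} ue={b,k}
  n8: def={b} ue=∅
  n9: def={b,k} ue={k}

Live sets:
  live n0: ∅→{b,k}
  live n1: {b,k}→{b,i,k}
  live n2: {b,i}→{b,i,k}
  live n3: {b}→{b}
  live n4: {b,i,k}→{b,k}
  live n5: ∅→∅
  live n6: {b}→{b,k}
  live n7: {b,k}→{k}
  live n8: {k}→{k}
  live n9: {k}→∅

live-out(n4) = ["b", "k"]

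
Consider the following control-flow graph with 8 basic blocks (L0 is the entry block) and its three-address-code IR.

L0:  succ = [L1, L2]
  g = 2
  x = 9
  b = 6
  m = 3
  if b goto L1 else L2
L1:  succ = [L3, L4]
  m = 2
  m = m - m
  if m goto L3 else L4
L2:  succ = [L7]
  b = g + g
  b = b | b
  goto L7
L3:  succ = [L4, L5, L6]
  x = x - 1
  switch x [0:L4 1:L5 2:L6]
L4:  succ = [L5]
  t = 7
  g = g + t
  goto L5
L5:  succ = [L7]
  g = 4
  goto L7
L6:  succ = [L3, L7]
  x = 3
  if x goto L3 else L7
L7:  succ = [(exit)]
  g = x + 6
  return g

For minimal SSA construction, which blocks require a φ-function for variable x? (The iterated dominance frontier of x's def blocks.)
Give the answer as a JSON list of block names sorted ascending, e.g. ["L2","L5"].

idom tree: L1←L0 L2←L0 L3←L1 L4←L1 L5←L1 L6←L3 L7←L0
Join-block Dom:
  L3: preds {L1,L6}: {L0,L1} ∩ {L0,L1,L3,L6} = {L0,L1}; idom=L1
  L4: preds {L1,L3}: {L0,L1} ∩ {L0,L1,L3} = {L0,L1}; idom=L1
  L5: preds {L3,L4}: {L0,L1,L3} ∩ {L0,L1,L4} = {L0,L1}; idom=L1
  L7: preds {L2,L5,L6}: {L0,L2} ∩ {L0,L1,L5} ∩ {L0,L1,L3,L6} = {L0}; idom=L0

DF derivation:
  join L3 pred L1: · stop@L1
  join L3 pred L6: L6→L3 stop@L1
  join L4 pred L1: · stop@L1
  join L4 pred L3: L3 stop@L1
  join L5 pred L3: L3 stop@L1
  join L5 pred L4: L4 stop@L1
  join L7 pred L2: L2 stop@L0
  join L7 pred L5: L5→L1 stop@L0
  join L7 pred L6: L6→L3→L1 stop@L0
  DF(L0)=∅
  DF(L1)={L7}
  DF(L2)={L7}
  DF(L3)={L3,L4,L5,L7}
  DF(L4)={L5}
  DF(L5)={L7}
  DF(L6)={L3,L7}
  DF(L7)=∅

φ for x: defs {L0,L3,L6}
  DF⁺ = {L3,L4,L5,L7}

Answer: ["L3", "L4", "L5", "L7"]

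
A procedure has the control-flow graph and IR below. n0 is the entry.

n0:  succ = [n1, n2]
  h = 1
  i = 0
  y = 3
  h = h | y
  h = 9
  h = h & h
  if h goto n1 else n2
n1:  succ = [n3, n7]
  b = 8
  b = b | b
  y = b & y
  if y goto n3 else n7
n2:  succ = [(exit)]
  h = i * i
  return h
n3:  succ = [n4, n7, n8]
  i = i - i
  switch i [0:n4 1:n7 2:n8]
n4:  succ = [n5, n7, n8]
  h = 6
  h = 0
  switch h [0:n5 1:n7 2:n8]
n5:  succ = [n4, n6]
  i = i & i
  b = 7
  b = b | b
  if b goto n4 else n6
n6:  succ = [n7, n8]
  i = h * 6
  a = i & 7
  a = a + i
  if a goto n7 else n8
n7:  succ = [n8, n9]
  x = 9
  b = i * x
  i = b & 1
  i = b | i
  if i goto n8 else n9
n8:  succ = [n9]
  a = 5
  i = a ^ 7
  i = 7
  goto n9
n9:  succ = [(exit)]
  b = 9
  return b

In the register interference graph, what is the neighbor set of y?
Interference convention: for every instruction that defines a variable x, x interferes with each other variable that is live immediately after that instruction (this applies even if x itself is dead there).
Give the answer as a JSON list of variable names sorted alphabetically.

Answer: ["b", "h", "i"]

Analysis:
def/use:
  n0: def={h,i,y} ue=∅
  n1: def={b,y} ue={y}
  n2: def={h} ue={i}
  n3: def={i} ue={i}
  n4: def={h} ue=∅
  n5: def={b,i} ue={i}
  n6: def={a,i} ue={h}
  n7: def={b,i,x} ue={i}
  n8: def={a,i} ue=∅
  n9: def={b} ue=∅

Live sets:
  n0: in=∅ out={i,y}
  n1: in={i,y} out={i}
  n2: in={i} out=∅
  n3: in={i} out={i}
  n4: in={i} out={h,i}
  n5: in={h,i} out={h,i}
  n6: in={h} out={i}
  n7: in={i} out=∅
  n8: in=∅ out=∅
  n9: in=∅ out=∅

Interfere edges:
  a: {i}
  b: {h,i,y}
  h: {b,i,y}
  i: {a,b,h,x,y}
  x: {i}
  y: {b,h,i}

N(y) = ["b", "h", "i"]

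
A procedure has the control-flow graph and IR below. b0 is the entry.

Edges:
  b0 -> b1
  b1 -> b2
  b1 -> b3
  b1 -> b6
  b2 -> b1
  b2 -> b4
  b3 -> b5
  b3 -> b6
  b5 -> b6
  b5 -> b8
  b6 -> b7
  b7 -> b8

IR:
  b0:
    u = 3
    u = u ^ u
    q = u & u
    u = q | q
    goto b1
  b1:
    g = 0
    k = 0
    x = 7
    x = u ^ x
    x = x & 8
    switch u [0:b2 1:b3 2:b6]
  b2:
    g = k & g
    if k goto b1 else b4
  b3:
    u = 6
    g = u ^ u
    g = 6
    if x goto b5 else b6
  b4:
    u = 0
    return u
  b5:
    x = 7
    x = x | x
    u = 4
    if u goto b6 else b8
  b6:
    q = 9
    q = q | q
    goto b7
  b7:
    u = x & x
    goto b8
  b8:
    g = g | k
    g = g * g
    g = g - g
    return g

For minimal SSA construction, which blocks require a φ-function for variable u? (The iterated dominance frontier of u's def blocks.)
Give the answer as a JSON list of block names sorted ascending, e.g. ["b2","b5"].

idom tree: b1←b0 b2←b1 b3←b1 b4←b2 b5←b3 b6←b1 b7←b6 b8←b1
Join-block Dom:
  b1: preds {b0,b2}: {b0} ∩ {b0,b1,b2} = {b0}; idom=b0
  b6: preds {b1,b3,b5}: {b0,b1} ∩ {b0,b1,b3} ∩ {b0,b1,b3,b5} = {b0,b1}; idom=b1
  b8: preds {b5,b7}: {b0,b1,b3,b5} ∩ {b0,b1,b6,b7} = {b0,b1}; idom=b1

Frontier:
  b1←b0: walk · to b0
  b1←b2: walk b2→b1 to b0
  b6←b1: walk · to b1
  b6←b3: walk b3 to b1
  b6←b5: walk b5→b3 to b1
  b8←b5: walk b5→b3 to b1
  b8←b7: walk b7→b6 to b1
  b0 → ∅
  b1 → {b1}
  b2 → {b1}
  b3 → {b6,b8}
  b4 → ∅
  b5 → {b6,b8}
  b6 → {b8}
  b7 → {b8}
  b8 → ∅

φ for u: defs {b0,b3,b4,b5,b7}
  DF⁺ = {b6,b8}

Answer: ["b6", "b8"]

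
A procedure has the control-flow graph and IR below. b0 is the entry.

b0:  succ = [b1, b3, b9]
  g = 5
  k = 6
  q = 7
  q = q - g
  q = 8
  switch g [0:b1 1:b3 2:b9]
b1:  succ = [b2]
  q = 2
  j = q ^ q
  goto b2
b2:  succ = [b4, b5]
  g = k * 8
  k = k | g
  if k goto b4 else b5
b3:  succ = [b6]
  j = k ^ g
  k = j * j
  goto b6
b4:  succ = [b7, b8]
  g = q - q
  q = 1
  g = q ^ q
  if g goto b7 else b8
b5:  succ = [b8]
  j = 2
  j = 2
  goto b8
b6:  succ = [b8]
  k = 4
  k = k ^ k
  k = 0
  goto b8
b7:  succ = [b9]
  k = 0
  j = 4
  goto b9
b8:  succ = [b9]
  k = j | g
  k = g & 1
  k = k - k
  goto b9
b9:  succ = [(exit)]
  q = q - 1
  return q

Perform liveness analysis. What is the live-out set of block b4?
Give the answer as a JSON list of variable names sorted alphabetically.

Block summaries:
  b0: def={g,k,q} ue=∅
  b1: def={j,q} ue=∅
  b2: def={g,k} ue={k}
  b3: def={j,k} ue={g,k}
  b4: def={g,q} ue={q}
  b5: def={j} ue=∅
  b6: def={k} ue=∅
  b7: def={j,k} ue=∅
  b8: def={k} ue={g,j}
  b9: def={q} ue={q}

Backward fixpoint:
  b0: in=∅ out={g,k,q}
  b1: in={k} out={j,k,q}
  b2: in={j,k,q} out={g,j,q}
  b3: in={g,k,q} out={g,j,q}
  b4: in={j,q} out={g,j,q}
  b5: in={g,q} out={g,j,q}
  b6: in={g,j,q} out={g,j,q}
  b7: in={q} out={q}
  b8: in={g,j,q} out={q}
  b9: in={q} out=∅

live-out(b4) = ["g", "j", "q"]

Answer: ["g", "j", "q"]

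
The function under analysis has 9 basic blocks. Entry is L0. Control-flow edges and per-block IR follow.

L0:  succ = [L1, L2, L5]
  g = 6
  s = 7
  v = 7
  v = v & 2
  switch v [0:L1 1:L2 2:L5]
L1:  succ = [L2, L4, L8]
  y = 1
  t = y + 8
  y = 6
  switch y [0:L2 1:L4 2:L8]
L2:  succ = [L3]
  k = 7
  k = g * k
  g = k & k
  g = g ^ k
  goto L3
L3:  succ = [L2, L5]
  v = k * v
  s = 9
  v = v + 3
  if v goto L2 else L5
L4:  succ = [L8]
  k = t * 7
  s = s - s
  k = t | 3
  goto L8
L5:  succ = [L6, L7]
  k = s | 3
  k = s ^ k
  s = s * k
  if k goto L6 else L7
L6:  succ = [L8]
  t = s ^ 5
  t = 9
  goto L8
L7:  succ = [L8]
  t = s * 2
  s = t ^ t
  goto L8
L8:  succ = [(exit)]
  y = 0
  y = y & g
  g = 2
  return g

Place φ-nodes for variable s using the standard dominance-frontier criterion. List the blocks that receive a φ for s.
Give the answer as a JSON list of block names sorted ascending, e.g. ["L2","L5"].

Answer: ["L2", "L5", "L8"]

Derivation:
idom tree: L1←L0 L2←L0 L3←L2 L4←L1 L5←L0 L6←L5 L7←L5 L8←L0
Dom at joins:
  L2: preds {L0,L1,L3}: {L0} ∩ {L0,L1} ∩ {L0,L2,L3} = {L0}; idom=L0
  L5: preds {L0,L3}: {L0} ∩ {L0,L2,L3} = {L0}; idom=L0
  L8: preds {L1,L4,L6,L7}: {L0,L1} ∩ {L0,L1,L4} ∩ {L0,L5,L6} ∩ {L0,L5,L7} = {L0}; idom=L0

DF walk-up:
  L2←L0: walk · to L0
  L2←L1: walk L1 to L0
  L2←L3: walk L3→L2 to L0
  L5←L0: walk · to L0
  L5←L3: walk L3→L2 to L0
  L8←L1: walk L1 to L0
  L8←L4: walk L4→L1 to L0
  L8←L6: walk L6→L5 to L0
  L8←L7: walk L7→L5 to L0
  L0: DF=∅
  L1: DF={L2,L8}
  L2: DF={L2,L5}
  L3: DF={L2,L5}
  L4: DF={L8}
  L5: DF={L8}
  L6: DF={L8}
  L7: DF={L8}
  L8: DF=∅

φ for s: defs {L0,L3,L4,L5,L7}
  DF⁺ = {L2,L5,L8}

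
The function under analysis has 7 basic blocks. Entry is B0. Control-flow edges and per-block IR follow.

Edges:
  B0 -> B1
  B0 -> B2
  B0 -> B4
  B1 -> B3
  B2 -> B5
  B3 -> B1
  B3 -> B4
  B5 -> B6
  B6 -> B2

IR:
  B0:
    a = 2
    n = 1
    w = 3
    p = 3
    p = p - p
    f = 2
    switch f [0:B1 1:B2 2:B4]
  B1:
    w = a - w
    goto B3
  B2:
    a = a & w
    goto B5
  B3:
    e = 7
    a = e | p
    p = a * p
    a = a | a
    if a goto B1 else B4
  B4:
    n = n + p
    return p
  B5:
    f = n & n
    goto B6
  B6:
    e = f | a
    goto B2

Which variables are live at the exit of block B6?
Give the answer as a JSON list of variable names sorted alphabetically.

Block summaries:
  B0: def={a,f,n,p,w} ue=∅
  B1: def={w} ue={a,w}
  B2: def={a} ue={a,w}
  B3: def={a,e,p} ue={p}
  B4: def={n} ue={n,p}
  B5: def={f} ue={n}
  B6: def={e} ue={a,f}

Live sets:
  live B0: ∅→{a,n,p,w}
  live B1: {a,n,p,w}→{n,p,w}
  live B2: {a,n,w}→{a,n,w}
  live B3: {n,p,w}→{a,n,p,w}
  live B4: {n,p}→∅
  live B5: {a,n,w}→{a,f,n,w}
  live B6: {a,f,n,w}→{a,n,w}

live-out(B6) = ["a", "n", "w"]

Answer: ["a", "n", "w"]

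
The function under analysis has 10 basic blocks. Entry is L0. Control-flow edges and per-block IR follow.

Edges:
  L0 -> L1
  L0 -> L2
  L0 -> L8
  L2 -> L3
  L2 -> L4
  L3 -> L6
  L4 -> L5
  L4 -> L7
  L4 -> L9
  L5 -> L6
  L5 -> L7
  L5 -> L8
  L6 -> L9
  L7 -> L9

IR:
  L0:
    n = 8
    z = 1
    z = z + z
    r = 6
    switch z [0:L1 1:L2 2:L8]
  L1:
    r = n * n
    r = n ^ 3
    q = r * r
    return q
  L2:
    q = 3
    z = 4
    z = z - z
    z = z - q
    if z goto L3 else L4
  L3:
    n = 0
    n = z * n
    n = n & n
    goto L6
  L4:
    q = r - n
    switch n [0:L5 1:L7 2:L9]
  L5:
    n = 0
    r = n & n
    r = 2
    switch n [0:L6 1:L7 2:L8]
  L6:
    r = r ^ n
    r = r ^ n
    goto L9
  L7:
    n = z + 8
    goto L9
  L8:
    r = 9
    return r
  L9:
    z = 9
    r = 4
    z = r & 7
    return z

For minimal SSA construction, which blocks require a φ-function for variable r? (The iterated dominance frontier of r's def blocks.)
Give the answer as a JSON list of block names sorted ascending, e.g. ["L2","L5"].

idom tree: L1←L0 L2←L0 L3←L2 L4←L2 L5←L4 L6←L2 L7←L4 L8←L0 L9←L2
Dom∩ at merges:
  L6: preds {L3,L5}: {L0,L2,L3} ∩ {L0,L2,L4,L5} = {L0,L2}; idom=L2
  L7: preds {L4,L5}: {L0,L2,L4} ∩ {L0,L2,L4,L5} = {L0,L2,L4}; idom=L4
  L8: preds {L0,L5}: {L0} ∩ {L0,L2,L4,L5} = {L0}; idom=L0
  L9: preds {L4,L6,L7}: {L0,L2,L4} ∩ {L0,L2,L6} ∩ {L0,L2,L4,L7} = {L0,L2}; idom=L2

DF derivation:
  join L6 pred L3: L3 stop@L2
  join L6 pred L5: L5→L4 stop@L2
  join L7 pred L4: · stop@L4
  join L7 pred L5: L5 stop@L4
  join L8 pred L0: · stop@L0
  join L8 pred L5: L5→L4→L2 stop@L0
  join L9 pred L4: L4 stop@L2
  join L9 pred L6: L6 stop@L2
  join L9 pred L7: L7→L4 stop@L2
  L0 → ∅
  L1 → ∅
  L2 → {L8}
  L3 → {L6}
  L4 → {L6,L8,L9}
  L5 → {L6,L7,L8}
  L6 → {L9}
  L7 → {L9}
  L8 → ∅
  L9 → ∅

φ for r: defs {L0,L1,L5,L6,L8,L9}
  DF⁺ = {L6,L7,L8,L9}

Answer: ["L6", "L7", "L8", "L9"]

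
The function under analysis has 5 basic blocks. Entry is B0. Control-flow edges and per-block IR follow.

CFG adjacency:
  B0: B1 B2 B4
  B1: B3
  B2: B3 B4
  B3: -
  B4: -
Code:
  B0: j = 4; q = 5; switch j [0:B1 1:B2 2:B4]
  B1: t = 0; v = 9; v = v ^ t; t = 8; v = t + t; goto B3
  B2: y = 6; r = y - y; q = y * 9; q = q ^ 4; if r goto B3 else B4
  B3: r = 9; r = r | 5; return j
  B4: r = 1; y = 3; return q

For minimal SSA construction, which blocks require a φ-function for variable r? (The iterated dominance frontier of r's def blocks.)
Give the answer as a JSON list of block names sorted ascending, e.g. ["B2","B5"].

Answer: ["B3", "B4"]

Analysis:
idom tree: B1←B0 B2←B0 B3←B0 B4←B0
Dom at joins:
  B3: preds {B1,B2}: {B0,B1} ∩ {B0,B2} = {B0}; idom=B0
  B4: preds {B0,B2}: {B0} ∩ {B0,B2} = {B0}; idom=B0

DF derivation:
  join B3 pred B1: B1 stop@B0
  join B3 pred B2: B2 stop@B0
  join B4 pred B0: · stop@B0
  join B4 pred B2: B2 stop@B0
  DF(B0)=∅
  DF(B1)={B3}
  DF(B2)={B3,B4}
  DF(B3)=∅
  DF(B4)=∅

φ for r: defs {B2,B3,B4}
  DF⁺ = {B3,B4}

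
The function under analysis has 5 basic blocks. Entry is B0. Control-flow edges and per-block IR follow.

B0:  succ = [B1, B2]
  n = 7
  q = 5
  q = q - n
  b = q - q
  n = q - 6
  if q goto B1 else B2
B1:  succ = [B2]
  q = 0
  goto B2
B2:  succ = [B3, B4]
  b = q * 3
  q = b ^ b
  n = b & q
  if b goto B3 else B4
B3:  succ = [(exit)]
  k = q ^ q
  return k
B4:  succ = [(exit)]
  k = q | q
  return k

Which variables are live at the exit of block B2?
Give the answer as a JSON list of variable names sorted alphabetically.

def/use:
  B0: def={b,n,q} ue=∅
  B1: def={q} ue=∅
  B2: def={b,n,q} ue={q}
  B3: def={k} ue={q}
  B4: def={k} ue={q}

Live sets:
  B0 li=∅ lo={q}
  B1 li=∅ lo={q}
  B2 li={q} lo={q}
  B3 li={q} lo=∅
  B4 li={q} lo=∅

live-out(B2) = ["q"]

Answer: ["q"]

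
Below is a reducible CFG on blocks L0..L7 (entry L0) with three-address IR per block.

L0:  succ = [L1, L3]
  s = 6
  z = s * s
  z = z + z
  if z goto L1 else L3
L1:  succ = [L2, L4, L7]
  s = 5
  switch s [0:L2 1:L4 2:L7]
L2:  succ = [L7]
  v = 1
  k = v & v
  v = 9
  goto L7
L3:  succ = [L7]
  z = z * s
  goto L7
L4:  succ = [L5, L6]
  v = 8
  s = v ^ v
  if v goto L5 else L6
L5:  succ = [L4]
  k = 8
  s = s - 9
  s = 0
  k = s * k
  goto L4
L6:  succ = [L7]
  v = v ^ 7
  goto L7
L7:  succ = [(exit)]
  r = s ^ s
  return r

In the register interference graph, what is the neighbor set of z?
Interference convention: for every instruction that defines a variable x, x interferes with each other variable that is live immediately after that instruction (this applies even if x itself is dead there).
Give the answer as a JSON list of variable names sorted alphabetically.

Answer: ["s"]

Derivation:
Block summaries:
  L0 def {s,z} use ∅
  L1 def {s} use ∅
  L2 def {k,v} use ∅
  L3 def {z} use {s,z}
  L4 def {s,v} use ∅
  L5 def {k,s} use {s}
  L6 def {v} use {v}
  L7 def {r} use {s}

Live sets:
  L0: in=∅ out={s,z}
  L1: in=∅ out={s}
  L2: in={s} out={s}
  L3: in={s,z} out={s}
  L4: in=∅ out={s,v}
  L5: in={s} out=∅
  L6: in={s,v} out={s}
  L7: in={s} out=∅

Interference:
  k — {s}
  r — ∅
  s — {k,v,z}
  v — {s}
  z — {s}

N(z) = ["s"]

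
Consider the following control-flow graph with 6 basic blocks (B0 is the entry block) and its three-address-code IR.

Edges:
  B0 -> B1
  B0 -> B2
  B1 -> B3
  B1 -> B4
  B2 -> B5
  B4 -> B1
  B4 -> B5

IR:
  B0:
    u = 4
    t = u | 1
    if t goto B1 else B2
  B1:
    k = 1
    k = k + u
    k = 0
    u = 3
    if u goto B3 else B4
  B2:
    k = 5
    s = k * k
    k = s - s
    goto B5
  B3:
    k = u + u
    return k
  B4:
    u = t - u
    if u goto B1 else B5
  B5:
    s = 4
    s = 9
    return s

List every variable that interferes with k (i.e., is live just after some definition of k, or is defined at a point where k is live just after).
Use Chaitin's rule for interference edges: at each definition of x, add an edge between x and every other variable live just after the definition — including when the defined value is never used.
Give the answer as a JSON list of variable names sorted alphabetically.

Answer: ["t", "u"]

Working:
def/use:
  B0 def {t,u} use ∅
  B1 def {k,u} use {u}
  B2 def {k,s} use ∅
  B3 def {k} use {u}
  B4 def {u} use {t,u}
  B5 def {s} use ∅

Backward fixpoint:
  B0: in=∅ out={t,u}
  B1: in={t,u} out={t,u}
  B2: in=∅ out=∅
  B3: in={u} out=∅
  B4: in={t,u} out={t,u}
  B5: in=∅ out=∅

Interfere edges:
  k↔{t,u}
  s↔∅
  t↔{k,u}
  u↔{k,t}

N(k) = ["t", "u"]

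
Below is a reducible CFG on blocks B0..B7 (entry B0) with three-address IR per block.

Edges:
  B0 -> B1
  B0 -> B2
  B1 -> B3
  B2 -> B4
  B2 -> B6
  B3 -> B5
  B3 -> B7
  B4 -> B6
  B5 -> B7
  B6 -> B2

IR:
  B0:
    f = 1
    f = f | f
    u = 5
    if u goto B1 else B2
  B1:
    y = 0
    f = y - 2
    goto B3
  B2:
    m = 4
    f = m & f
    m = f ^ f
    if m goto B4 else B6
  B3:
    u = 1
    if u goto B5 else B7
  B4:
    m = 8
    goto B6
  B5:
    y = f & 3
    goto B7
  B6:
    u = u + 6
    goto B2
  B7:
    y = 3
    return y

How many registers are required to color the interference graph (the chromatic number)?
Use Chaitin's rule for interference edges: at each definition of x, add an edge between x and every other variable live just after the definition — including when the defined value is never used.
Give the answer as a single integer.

Per-block:
  B0: def={f,u} ue=∅
  B1: def={f,y} ue=∅
  B2: def={f,m} ue={f}
  B3: def={u} ue=∅
  B4: def={m} ue=∅
  B5: def={y} ue={f}
  B6: def={u} ue={u}
  B7: def={y} ue=∅

Backward fixpoint:
  live B0: ∅→{f,u}
  live B1: ∅→{f}
  live B2: {f,u}→{f,u}
  live B3: {f}→{f}
  live B4: {f,u}→{f,u}
  live B5: {f}→∅
  live B6: {f,u}→{f,u}
  live B7: ∅→∅

Interference:
  f — {m,u}
  m — {f,u}
  u — {f,m}
  y — ∅

Registers:
  clique {f,m,u} ⇒ need ≥ 3
  assign f→c0 m→c1 u→c2 y→c0 — no edge inside a register ⇒ χ ≤ 3
  χ = 3

Answer: 3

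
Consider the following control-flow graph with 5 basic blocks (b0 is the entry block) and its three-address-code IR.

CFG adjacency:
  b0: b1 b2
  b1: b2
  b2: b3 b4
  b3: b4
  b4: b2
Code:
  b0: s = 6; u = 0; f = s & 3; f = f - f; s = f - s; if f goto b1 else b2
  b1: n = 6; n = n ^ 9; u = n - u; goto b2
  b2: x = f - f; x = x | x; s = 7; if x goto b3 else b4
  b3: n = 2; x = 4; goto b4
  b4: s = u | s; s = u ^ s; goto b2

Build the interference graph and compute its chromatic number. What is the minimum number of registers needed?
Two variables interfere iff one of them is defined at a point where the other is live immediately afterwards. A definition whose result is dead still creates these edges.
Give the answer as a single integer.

def/use:
  b0: {f,s,u} / ∅
  b1: {n,u} / {u}
  b2: {s,x} / {f}
  b3: {n,x} / ∅
  b4: {s} / {s,u}

Backward fixpoint:
  live b0: ∅→{f,u}
  live b1: {f,u}→{f,u}
  live b2: {f,u}→{f,s,u}
  live b3: {f,s,u}→{f,s,u}
  live b4: {f,s,u}→{f,u}

Interference:
  f: {n,s,u,x}
  n: {f,s,u}
  s: {f,n,u,x}
  u: {f,n,s,x}
  x: {f,s,u}

Colouring:
  {f,n,s,u} pairwise interfere (4-clique) ⇒ χ ≥ 4
  4-colouring: c0={f}  c1={s}  c2={u}  c3={n,x}
  χ = 4

Answer: 4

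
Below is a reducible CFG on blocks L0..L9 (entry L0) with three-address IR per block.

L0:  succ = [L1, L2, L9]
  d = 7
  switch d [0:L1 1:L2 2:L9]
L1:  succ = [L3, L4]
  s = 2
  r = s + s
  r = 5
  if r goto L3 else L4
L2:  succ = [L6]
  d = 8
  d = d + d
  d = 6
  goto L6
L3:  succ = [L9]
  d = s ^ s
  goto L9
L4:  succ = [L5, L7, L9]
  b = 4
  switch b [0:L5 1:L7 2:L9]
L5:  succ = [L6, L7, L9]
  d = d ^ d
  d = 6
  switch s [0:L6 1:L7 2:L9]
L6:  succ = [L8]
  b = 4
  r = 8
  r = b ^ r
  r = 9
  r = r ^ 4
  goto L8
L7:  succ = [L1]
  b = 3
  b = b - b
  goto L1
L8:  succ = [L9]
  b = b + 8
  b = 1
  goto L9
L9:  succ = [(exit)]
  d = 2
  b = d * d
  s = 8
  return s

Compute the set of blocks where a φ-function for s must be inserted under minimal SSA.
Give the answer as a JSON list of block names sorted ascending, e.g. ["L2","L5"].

idom tree: L1←L0 L2←L0 L3←L1 L4←L1 L5←L4 L6←L0 L7←L4 L8←L6 L9←L0
Dom∩ at merges:
  L1: preds {L0,L7}: {L0} ∩ {L0,L1,L4,L7} = {L0}; idom=L0
  L6: preds {L2,L5}: {L0,L2} ∩ {L0,L1,L4,L5} = {L0}; idom=L0
  L7: preds {L4,L5}: {L0,L1,L4} ∩ {L0,L1,L4,L5} = {L0,L1,L4}; idom=L4
  L9: preds {L0,L3,L4,L5,L8}: {L0} ∩ {L0,L1,L3} ∩ {L0,L1,L4} ∩ {L0,L1,L4,L5} ∩ {L0,L6,L8} = {L0}; idom=L0

Frontier:
  L1←L0: walk · to L0
  L1←L7: walk L7→L4→L1 to L0
  L6←L2: walk L2 to L0
  L6←L5: walk L5→L4→L1 to L0
  L7←L4: walk · to L4
  L7←L5: walk L5 to L4
  L9←L0: walk · to L0
  L9←L3: walk L3→L1 to L0
  L9←L4: walk L4→L1 to L0
  L9←L5: walk L5→L4→L1 to L0
  L9←L8: walk L8→L6 to L0
  L0: DF=∅
  L1: DF={L1,L6,L9}
  L2: DF={L6}
  L3: DF={L9}
  L4: DF={L1,L6,L9}
  L5: DF={L6,L7,L9}
  L6: DF={L9}
  L7: DF={L1}
  L8: DF={L9}
  L9: DF=∅

φ for s: defs {L1,L9}
  DF⁺ = {L1,L6,L9}

Answer: ["L1", "L6", "L9"]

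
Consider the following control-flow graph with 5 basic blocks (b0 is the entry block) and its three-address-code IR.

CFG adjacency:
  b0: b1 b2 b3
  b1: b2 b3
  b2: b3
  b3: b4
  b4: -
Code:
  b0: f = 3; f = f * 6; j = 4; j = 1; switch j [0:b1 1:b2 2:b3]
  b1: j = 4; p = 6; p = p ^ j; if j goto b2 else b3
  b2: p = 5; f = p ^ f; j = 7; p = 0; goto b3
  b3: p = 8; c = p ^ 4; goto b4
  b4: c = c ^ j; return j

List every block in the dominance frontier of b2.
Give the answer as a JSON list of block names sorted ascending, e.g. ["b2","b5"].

idom tree: b1←b0 b2←b0 b3←b0 b4←b3
Dom at joins:
  b2: preds {b0,b1}: {b0} ∩ {b0,b1} = {b0}; idom=b0
  b3: preds {b0,b1,b2}: {b0} ∩ {b0,b1} ∩ {b0,b2} = {b0}; idom=b0

DF walk-up:
  join b2 pred b0: · stop@b0
  join b2 pred b1: b1 stop@b0
  join b3 pred b0: · stop@b0
  join b3 pred b1: b1 stop@b0
  join b3 pred b2: b2 stop@b0
  b0 → ∅
  b1 → {b2,b3}
  b2 → {b3}
  b3 → ∅
  b4 → ∅

DF(b2) = ["b3"]

Answer: ["b3"]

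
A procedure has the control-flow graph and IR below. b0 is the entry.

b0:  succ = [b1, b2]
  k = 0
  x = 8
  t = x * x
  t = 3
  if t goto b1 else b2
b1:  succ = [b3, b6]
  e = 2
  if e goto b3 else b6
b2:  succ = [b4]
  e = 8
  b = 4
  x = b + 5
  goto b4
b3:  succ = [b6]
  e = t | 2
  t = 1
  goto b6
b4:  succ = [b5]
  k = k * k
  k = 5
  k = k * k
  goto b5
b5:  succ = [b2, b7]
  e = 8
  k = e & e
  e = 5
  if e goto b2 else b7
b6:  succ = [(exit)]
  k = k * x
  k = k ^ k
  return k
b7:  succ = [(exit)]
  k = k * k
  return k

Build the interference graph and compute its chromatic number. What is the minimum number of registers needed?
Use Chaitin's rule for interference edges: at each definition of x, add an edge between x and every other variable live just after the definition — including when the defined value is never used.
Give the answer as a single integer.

Block summaries:
  b0: {k,t,x} / ∅
  b1: {e} / ∅
  b2: {b,e,x} / ∅
  b3: {e,t} / {t}
  b4: {k} / {k}
  b5: {e,k} / ∅
  b6: {k} / {k,x}
  b7: {k} / {k}

Live sets:
  b0: in=∅ out={k,t,x}
  b1: in={k,t,x} out={k,t,x}
  b2: in={k} out={k}
  b3: in={k,t,x} out={k,x}
  b4: in={k} out=∅
  b5: in=∅ out={k}
  b6: in={k,x} out=∅
  b7: in={k} out=∅

Interfere edges:
  b: {k}
  e: {k,t,x}
  k: {b,e,t,x}
  t: {e,k,x}
  x: {e,k,t}

Colouring:
  lower bound: {e,k,t,x} mutually conflict ⇒ χ ≥ 4
  4-colouring: r0={k}  r1={b,e}  r2={t}  r3={x}
  χ = 4

Answer: 4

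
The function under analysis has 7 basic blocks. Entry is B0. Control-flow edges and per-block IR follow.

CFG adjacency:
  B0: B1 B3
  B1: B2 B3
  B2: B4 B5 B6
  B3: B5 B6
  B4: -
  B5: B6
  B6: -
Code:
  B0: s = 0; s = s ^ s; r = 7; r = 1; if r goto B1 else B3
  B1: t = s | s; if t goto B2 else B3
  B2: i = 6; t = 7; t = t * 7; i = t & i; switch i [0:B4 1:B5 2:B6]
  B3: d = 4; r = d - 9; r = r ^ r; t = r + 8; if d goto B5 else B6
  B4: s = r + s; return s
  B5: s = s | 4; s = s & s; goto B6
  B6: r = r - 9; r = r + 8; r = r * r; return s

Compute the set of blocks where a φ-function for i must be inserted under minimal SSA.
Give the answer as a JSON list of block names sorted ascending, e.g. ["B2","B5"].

idom tree: B1←B0 B2←B1 B3←B0 B4←B2 B5←B0 B6←B0
Join-block Dom:
  B3: preds {B0,B1}: {B0} ∩ {B0,B1} = {B0}; idom=B0
  B5: preds {B2,B3}: {B0,B1,B2} ∩ {B0,B3} = {B0}; idom=B0
  B6: preds {B2,B3,B5}: {B0,B1,B2} ∩ {B0,B3} ∩ {B0,B5} = {B0}; idom=B0

DF walk-up:
  join B3 pred B0: · stop@B0
  join B3 pred B1: B1 stop@B0
  join B5 pred B2: B2→B1 stop@B0
  join B5 pred B3: B3 stop@B0
  join B6 pred B2: B2→B1 stop@B0
  join B6 pred B3: B3 stop@B0
  join B6 pred B5: B5 stop@B0
  DF(B0)=∅
  DF(B1)={B3,B5,B6}
  DF(B2)={B5,B6}
  DF(B3)={B5,B6}
  DF(B4)=∅
  DF(B5)={B6}
  DF(B6)=∅

φ for i: defs {B2}
  DF⁺ = {B5,B6}

Answer: ["B5", "B6"]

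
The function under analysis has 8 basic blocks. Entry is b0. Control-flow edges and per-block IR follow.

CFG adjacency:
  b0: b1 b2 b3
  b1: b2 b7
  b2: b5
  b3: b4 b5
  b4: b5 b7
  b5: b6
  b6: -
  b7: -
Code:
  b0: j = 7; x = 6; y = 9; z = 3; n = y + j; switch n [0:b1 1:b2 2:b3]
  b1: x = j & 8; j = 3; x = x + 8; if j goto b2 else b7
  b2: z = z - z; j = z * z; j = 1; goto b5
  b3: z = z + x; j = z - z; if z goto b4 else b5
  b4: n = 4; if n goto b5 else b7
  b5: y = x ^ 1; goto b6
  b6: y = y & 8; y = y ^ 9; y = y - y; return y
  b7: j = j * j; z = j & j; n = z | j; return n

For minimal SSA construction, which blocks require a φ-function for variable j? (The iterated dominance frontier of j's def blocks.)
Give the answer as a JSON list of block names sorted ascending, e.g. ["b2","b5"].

idom tree: b1←b0 b2←b0 b3←b0 b4←b3 b5←b0 b6←b5 b7←b0
Dom at joins:
  b2: preds {b0,b1}: {b0} ∩ {b0,b1} = {b0}; idom=b0
  b5: preds {b2,b3,b4}: {b0,b2} ∩ {b0,b3} ∩ {b0,b3,b4} = {b0}; idom=b0
  b7: preds {b1,b4}: {b0,b1} ∩ {b0,b3,b4} = {b0}; idom=b0

Frontier:
  b2←b0: walk · to b0
  b2←b1: walk b1 to b0
  b5←b2: walk b2 to b0
  b5←b3: walk b3 to b0
  b5←b4: walk b4→b3 to b0
  b7←b1: walk b1 to b0
  b7←b4: walk b4→b3 to b0
  b0 → ∅
  b1 → {b2,b7}
  b2 → {b5}
  b3 → {b5,b7}
  b4 → {b5,b7}
  b5 → ∅
  b6 → ∅
  b7 → ∅

φ for j: defs {b0,b1,b2,b3,b7}
  DF⁺ = {b2,b5,b7}

Answer: ["b2", "b5", "b7"]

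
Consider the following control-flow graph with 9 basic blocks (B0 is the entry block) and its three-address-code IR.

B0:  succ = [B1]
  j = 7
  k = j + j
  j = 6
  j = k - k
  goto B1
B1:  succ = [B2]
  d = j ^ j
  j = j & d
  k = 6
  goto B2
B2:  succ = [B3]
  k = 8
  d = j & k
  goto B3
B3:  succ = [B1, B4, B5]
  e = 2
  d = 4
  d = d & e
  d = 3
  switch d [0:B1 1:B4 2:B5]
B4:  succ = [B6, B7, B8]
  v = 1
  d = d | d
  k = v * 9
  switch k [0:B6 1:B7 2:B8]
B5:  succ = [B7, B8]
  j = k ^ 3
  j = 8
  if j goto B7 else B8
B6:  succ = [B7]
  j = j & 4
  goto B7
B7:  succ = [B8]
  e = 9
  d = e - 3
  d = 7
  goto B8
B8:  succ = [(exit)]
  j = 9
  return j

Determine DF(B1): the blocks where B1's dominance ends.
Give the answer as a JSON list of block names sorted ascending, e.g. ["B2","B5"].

idom tree: B1←B0 B2←B1 B3←B2 B4←B3 B5←B3 B6←B4 B7←B3 B8←B3
Dom∩ at merges:
  B1: preds {B0,B3}: {B0} ∩ {B0,B1,B2,B3} = {B0}; idom=B0
  B7: preds {B4,B5,B6}: {B0,B1,B2,B3,B4} ∩ {B0,B1,B2,B3,B5} ∩ {B0,B1,B2,B3,B4,B6} = {B0,B1,B2,B3}; idom=B3
  B8: preds {B4,B5,B7}: {B0,B1,B2,B3,B4} ∩ {B0,B1,B2,B3,B5} ∩ {B0,B1,B2,B3,B7} = {B0,B1,B2,B3}; idom=B3

Frontier:
  B1←B0: walk · to B0
  B1←B3: walk B3→B2→B1 to B0
  B7←B4: walk B4 to B3
  B7←B5: walk B5 to B3
  B7←B6: walk B6→B4 to B3
  B8←B4: walk B4 to B3
  B8←B5: walk B5 to B3
  B8←B7: walk B7 to B3
  DF(B0)=∅
  DF(B1)={B1}
  DF(B2)={B1}
  DF(B3)={B1}
  DF(B4)={B7,B8}
  DF(B5)={B7,B8}
  DF(B6)={B7}
  DF(B7)={B8}
  DF(B8)=∅

DF(B1) = ["B1"]

Answer: ["B1"]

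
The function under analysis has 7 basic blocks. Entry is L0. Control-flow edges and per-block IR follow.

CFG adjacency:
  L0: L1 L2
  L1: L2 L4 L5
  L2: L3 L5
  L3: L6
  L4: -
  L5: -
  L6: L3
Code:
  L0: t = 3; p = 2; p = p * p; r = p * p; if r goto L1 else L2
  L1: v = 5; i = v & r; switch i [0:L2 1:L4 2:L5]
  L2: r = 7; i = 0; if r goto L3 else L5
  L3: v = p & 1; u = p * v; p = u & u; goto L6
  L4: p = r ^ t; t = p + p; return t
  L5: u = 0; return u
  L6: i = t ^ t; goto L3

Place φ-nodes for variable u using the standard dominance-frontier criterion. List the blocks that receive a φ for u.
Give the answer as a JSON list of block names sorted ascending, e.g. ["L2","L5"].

Answer: ["L3"]

Derivation:
idom tree: L1←L0 L2←L0 L3←L2 L4←L1 L5←L0 L6←L3
Dom∩ at merges:
  L2: preds {L0,L1}: {L0} ∩ {L0,L1} = {L0}; idom=L0
  L3: preds {L2,L6}: {L0,L2} ∩ {L0,L2,L3,L6} = {L0,L2}; idom=L2
  L5: preds {L1,L2}: {L0,L1} ∩ {L0,L2} = {L0}; idom=L0

DF derivation:
  join L2 pred L0: · stop@L0
  join L2 pred L1: L1 stop@L0
  join L3 pred L2: · stop@L2
  join L3 pred L6: L6→L3 stop@L2
  join L5 pred L1: L1 stop@L0
  join L5 pred L2: L2 stop@L0
  L0 → ∅
  L1 → {L2,L5}
  L2 → {L5}
  L3 → {L3}
  L4 → ∅
  L5 → ∅
  L6 → {L3}

φ for u: defs {L3,L5}
  DF⁺ = {L3}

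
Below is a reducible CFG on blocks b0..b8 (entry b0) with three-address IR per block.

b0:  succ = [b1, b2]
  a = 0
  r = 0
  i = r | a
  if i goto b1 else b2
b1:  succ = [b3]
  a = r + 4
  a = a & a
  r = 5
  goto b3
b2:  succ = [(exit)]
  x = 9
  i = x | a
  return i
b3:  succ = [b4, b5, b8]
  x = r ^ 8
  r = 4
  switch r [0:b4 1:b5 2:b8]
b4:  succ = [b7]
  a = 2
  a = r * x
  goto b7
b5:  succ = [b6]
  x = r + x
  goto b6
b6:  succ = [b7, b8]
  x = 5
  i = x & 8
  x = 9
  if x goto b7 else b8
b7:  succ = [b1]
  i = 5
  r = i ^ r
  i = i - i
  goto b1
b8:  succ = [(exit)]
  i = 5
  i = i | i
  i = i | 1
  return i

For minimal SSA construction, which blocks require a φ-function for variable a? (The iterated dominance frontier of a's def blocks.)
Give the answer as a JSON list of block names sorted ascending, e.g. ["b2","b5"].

idom tree: b1←b0 b2←b0 b3←b1 b4←b3 b5←b3 b6←b5 b7←b3 b8←b3
Join-block Dom:
  b1: preds {b0,b7}: {b0} ∩ {b0,b1,b3,b7} = {b0}; idom=b0
  b7: preds {b4,b6}: {b0,b1,b3,b4} ∩ {b0,b1,b3,b5,b6} = {b0,b1,b3}; idom=b3
  b8: preds {b3,b6}: {b0,b1,b3} ∩ {b0,b1,b3,b5,b6} = {b0,b1,b3}; idom=b3

Frontier:
  b1←b0: walk · to b0
  b1←b7: walk b7→b3→b1 to b0
  b7←b4: walk b4 to b3
  b7←b6: walk b6→b5 to b3
  b8←b3: walk · to b3
  b8←b6: walk b6→b5 to b3
  b0 → ∅
  b1 → {b1}
  b2 → ∅
  b3 → {b1}
  b4 → {b7}
  b5 → {b7,b8}
  b6 → {b7,b8}
  b7 → {b1}
  b8 → ∅

φ for a: defs {b0,b1,b4}
  DF⁺ = {b1,b7}

Answer: ["b1", "b7"]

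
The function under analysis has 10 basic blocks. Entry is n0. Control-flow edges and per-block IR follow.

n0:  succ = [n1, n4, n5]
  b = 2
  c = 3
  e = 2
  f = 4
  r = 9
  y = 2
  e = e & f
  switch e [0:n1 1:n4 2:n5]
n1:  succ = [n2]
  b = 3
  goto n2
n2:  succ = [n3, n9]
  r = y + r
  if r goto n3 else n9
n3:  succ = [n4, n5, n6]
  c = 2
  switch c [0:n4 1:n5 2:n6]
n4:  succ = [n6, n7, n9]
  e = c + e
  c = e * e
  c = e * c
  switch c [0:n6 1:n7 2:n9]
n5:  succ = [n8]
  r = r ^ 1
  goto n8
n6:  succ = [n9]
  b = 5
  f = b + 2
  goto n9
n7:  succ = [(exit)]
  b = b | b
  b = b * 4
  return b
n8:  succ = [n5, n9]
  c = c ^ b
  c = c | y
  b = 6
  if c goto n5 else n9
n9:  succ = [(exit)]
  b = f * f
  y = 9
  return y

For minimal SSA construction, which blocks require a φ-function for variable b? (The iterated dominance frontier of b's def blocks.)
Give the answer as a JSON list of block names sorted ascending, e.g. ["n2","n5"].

idom tree: n1←n0 n2←n1 n3←n2 n4←n0 n5←n0 n6←n0 n7←n4 n8←n5 n9←n0
Dom at joins:
  n4: preds {n0,n3}: {n0} ∩ {n0,n1,n2,n3} = {n0}; idom=n0
  n5: preds {n0,n3,n8}: {n0} ∩ {n0,n1,n2,n3} ∩ {n0,n5,n8} = {n0}; idom=n0
  n6: preds {n3,n4}: {n0,n1,n2,n3} ∩ {n0,n4} = {n0}; idom=n0
  n9: preds {n2,n4,n6,n8}: {n0,n1,n2} ∩ {n0,n4} ∩ {n0,n6} ∩ {n0,n5,n8} = {n0}; idom=n0

DF derivation:
  n4←n0: walk · to n0
  n4←n3: walk n3→n2→n1 to n0
  n5←n0: walk · to n0
  n5←n3: walk n3→n2→n1 to n0
  n5←n8: walk n8→n5 to n0
  n6←n3: walk n3→n2→n1 to n0
  n6←n4: walk n4 to n0
  n9←n2: walk n2→n1 to n0
  n9←n4: walk n4 to n0
  n9←n6: walk n6 to n0
  n9←n8: walk n8→n5 to n0
  DF(n0)=∅
  DF(n1)={n4,n5,n6,n9}
  DF(n2)={n4,n5,n6,n9}
  DF(n3)={n4,n5,n6}
  DF(n4)={n6,n9}
  DF(n5)={n5,n9}
  DF(n6)={n9}
  DF(n7)=∅
  DF(n8)={n5,n9}
  DF(n9)=∅

φ for b: defs {n0,n1,n6,n7,n8,n9}
  DF⁺ = {n4,n5,n6,n9}

Answer: ["n4", "n5", "n6", "n9"]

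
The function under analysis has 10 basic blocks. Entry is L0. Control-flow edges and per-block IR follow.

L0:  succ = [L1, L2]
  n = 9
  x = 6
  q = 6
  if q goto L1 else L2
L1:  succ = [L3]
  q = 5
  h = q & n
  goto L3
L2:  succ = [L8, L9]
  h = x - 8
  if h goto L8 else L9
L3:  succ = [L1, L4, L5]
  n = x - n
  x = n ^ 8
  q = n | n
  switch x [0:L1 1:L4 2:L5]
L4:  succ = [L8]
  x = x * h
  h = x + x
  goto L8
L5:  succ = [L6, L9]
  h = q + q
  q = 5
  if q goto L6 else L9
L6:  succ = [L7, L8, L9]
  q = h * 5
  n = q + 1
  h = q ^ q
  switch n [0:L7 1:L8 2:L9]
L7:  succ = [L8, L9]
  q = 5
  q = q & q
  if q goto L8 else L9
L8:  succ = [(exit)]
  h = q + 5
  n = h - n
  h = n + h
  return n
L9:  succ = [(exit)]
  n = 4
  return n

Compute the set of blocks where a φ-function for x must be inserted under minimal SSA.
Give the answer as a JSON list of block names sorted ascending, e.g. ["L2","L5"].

idom tree: L1←L0 L2←L0 L3←L1 L4←L3 L5←L3 L6←L5 L7←L6 L8←L0 L9←L0
Join-block Dom:
  L1: preds {L0,L3}: {L0} ∩ {L0,L1,L3} = {L0}; idom=L0
  L8: preds {L2,L4,L6,L7}: {L0,L2} ∩ {L0,L1,L3,L4} ∩ {L0,L1,L3,L5,L6} ∩ {L0,L1,L3,L5,L6,L7} = {L0}; idom=L0
  L9: preds {L2,L5,L6,L7}: {L0,L2} ∩ {L0,L1,L3,L5} ∩ {L0,L1,L3,L5,L6} ∩ {L0,L1,L3,L5,L6,L7} = {L0}; idom=L0

DF derivation:
  L1←L0: walk · to L0
  L1←L3: walk L3→L1 to L0
  L8←L2: walk L2 to L0
  L8←L4: walk L4→L3→L1 to L0
  L8←L6: walk L6→L5→L3→L1 to L0
  L8←L7: walk L7→L6→L5→L3→L1 to L0
  L9←L2: walk L2 to L0
  L9←L5: walk L5→L3→L1 to L0
  L9←L6: walk L6→L5→L3→L1 to L0
  L9←L7: walk L7→L6→L5→L3→L1 to L0
  L0 → ∅
  L1 → {L1,L8,L9}
  L2 → {L8,L9}
  L3 → {L1,L8,L9}
  L4 → {L8}
  L5 → {L8,L9}
  L6 → {L8,L9}
  L7 → {L8,L9}
  L8 → ∅
  L9 → ∅

φ for x: defs {L0,L3,L4}
  DF⁺ = {L1,L8,L9}

Answer: ["L1", "L8", "L9"]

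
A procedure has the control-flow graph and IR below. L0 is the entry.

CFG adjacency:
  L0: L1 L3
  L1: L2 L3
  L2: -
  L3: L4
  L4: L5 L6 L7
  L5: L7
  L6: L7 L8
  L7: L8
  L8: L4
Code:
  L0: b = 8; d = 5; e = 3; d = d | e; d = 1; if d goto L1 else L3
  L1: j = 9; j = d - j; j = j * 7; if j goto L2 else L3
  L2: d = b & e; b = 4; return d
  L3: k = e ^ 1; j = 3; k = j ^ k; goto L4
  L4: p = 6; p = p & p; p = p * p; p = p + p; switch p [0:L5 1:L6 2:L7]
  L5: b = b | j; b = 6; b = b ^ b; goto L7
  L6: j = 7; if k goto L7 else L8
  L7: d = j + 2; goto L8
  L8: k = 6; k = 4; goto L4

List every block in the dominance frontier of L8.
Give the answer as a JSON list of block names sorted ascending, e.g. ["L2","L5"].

Answer: ["L4"]

Analysis:
idom tree: L1←L0 L2←L1 L3←L0 L4←L3 L5←L4 L6←L4 L7←L4 L8←L4
Dom at joins:
  L3: preds {L0,L1}: {L0} ∩ {L0,L1} = {L0}; idom=L0
  L4: preds {L3,L8}: {L0,L3} ∩ {L0,L3,L4,L8} = {L0,L3}; idom=L3
  L7: preds {L4,L5,L6}: {L0,L3,L4} ∩ {L0,L3,L4,L5} ∩ {L0,L3,L4,L6} = {L0,L3,L4}; idom=L4
  L8: preds {L6,L7}: {L0,L3,L4,L6} ∩ {L0,L3,L4,L7} = {L0,L3,L4}; idom=L4

DF walk-up:
  join L3 pred L0: · stop@L0
  join L3 pred L1: L1 stop@L0
  join L4 pred L3: · stop@L3
  join L4 pred L8: L8→L4 stop@L3
  join L7 pred L4: · stop@L4
  join L7 pred L5: L5 stop@L4
  join L7 pred L6: L6 stop@L4
  join L8 pred L6: L6 stop@L4
  join L8 pred L7: L7 stop@L4
  L0 → ∅
  L1 → {L3}
  L2 → ∅
  L3 → ∅
  L4 → {L4}
  L5 → {L7}
  L6 → {L7,L8}
  L7 → {L8}
  L8 → {L4}

DF(L8) = ["L4"]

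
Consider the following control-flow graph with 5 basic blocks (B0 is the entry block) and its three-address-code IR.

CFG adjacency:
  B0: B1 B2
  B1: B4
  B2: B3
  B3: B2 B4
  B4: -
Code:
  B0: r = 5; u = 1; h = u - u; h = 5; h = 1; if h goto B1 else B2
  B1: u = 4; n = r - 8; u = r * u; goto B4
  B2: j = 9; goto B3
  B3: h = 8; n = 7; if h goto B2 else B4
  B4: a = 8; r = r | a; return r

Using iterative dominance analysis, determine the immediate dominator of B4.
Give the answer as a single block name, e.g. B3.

idom tree: B1←B0 B2←B0 B3←B2 B4←B0
Dom∩ at merges:
  B2: preds {B0,B3}: {B0} ∩ {B0,B2,B3} = {B0}; idom=B0
  B4: preds {B1,B3}: {B0,B1} ∩ {B0,B2,B3} = {B0}; idom=B0

idom(B4) = B0

Answer: B0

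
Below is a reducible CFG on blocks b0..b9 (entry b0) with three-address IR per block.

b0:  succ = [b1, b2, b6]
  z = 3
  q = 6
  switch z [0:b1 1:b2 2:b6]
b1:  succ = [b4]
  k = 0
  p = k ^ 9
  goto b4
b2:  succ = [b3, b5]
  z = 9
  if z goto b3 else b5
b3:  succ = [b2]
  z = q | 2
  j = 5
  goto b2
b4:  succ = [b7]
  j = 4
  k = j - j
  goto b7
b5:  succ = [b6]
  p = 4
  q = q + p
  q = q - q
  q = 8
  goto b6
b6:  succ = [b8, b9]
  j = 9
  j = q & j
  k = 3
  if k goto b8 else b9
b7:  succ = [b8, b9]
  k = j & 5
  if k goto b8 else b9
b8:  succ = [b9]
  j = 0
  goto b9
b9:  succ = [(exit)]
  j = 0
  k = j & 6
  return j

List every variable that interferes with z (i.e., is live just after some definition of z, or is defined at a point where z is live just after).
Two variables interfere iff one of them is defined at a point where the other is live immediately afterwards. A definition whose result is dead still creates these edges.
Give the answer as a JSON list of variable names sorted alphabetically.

def/use:
  b0: {q,z} / ∅
  b1: {k,p} / ∅
  b2: {z} / ∅
  b3: {j,z} / {q}
  b4: {j,k} / ∅
  b5: {p,q} / {q}
  b6: {j,k} / {q}
  b7: {k} / {j}
  b8: {j} / ∅
  b9: {j,k} / ∅

Live sets:
  b0: in=∅ out={q}
  b1: in=∅ out=∅
  b2: in={q} out={q}
  b3: in={q} out={q}
  b4: in=∅ out={j}
  b5: in={q} out={q}
  b6: in={q} out=∅
  b7: in={j} out=∅
  b8: in=∅ out=∅
  b9: in=∅ out=∅

Interference:
  j — {k,q}
  k — {j}
  p — {q}
  q — {j,p,z}
  z — {q}

N(z) = ["q"]

Answer: ["q"]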